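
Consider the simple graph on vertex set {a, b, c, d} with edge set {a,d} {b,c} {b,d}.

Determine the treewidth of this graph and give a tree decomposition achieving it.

Treewidth 1.
One optimal decomposition is:
Bags: B1 = {b, c}  B2 = {b, d}  B3 = {a, d}
Tree: B1–B2, B2–B3

Each bag holds 2 vertices, so the decomposition has width 1, which upper-bounds the treewidth. Any graph with an edge has treewidth ≥ 1, and G has the edge c–b. Therefore the treewidth is 1.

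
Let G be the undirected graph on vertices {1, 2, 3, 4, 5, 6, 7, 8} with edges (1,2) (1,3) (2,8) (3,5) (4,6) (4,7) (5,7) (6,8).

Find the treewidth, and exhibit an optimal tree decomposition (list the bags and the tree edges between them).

Each bag holds 3 vertices, so the decomposition has width 2, which upper-bounds the treewidth. For the lower bound, G contains the cycle 6–8–2–1–3–5–7–4–6, so G is not a forest; only forests have treewidth ≤ 1, hence tw(G) ≥ 2. The upper and lower bounds meet at 2, so that is the treewidth.

Treewidth 2.
Bags: B1 = {2, 6, 8}  B2 = {1, 2, 6}  B3 = {1, 3, 6}  B4 = {3, 5, 6}  B5 = {5, 6, 7}  B6 = {4, 6, 7}
Tree: B1–B2, B2–B3, B3–B4, B4–B5, B5–B6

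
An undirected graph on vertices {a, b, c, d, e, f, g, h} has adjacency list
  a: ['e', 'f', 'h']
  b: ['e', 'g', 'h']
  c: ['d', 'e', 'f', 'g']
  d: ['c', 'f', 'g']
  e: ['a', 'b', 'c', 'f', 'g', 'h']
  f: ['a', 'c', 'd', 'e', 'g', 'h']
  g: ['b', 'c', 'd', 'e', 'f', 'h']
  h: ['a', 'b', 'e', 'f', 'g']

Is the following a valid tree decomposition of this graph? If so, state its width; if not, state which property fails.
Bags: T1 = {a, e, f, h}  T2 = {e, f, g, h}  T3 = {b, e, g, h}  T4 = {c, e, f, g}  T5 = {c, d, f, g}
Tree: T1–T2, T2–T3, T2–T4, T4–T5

Checking the three conditions: (i) the bags cover all of {a, b, c, d, e, f, g, h}; (ii) for each edge, some bag contains both endpoints; (iii) the bags containing any fixed vertex form a subtree. All hold, so the decomposition is valid with width 4 − 1 = 3.

Yes; width 3.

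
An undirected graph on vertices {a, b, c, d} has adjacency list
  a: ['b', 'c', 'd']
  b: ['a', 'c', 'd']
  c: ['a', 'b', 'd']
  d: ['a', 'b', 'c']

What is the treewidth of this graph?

3

A width-3 tree decomposition is:
Bags: B1 = {a, b, c, d}
Tree: (single bag)
With just one bag of size 4, the width is 4 − 1 = 3, so tw(G) ≤ 3. On the other hand G contains the 4-clique {a, b, c, d}. A clique must lie in a single bag of any decomposition, so no decomposition can have width below 3. Hence tw(G) = 3 exactly.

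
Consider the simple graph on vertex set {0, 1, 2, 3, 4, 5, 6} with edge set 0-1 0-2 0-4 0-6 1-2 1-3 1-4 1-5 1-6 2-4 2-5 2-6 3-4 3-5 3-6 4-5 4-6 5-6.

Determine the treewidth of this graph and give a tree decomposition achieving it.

Treewidth 4.
Bags: B1 = {1, 3, 4, 5, 6}  B2 = {1, 2, 4, 5, 6}  B3 = {0, 1, 2, 4, 6}
Tree: B1–B2, B2–B3

The largest bag has 5 vertices, giving width 4; this decomposition certifies tw(G) ≤ 4. Conversely, {0, 1, 2, 4, 6} is a clique of size 5, and the vertices of any clique must share a bag in every tree decomposition; so some bag has ≥ 5 vertices and tw(G) ≥ 4. The upper and lower bounds meet at 4, so that is the treewidth.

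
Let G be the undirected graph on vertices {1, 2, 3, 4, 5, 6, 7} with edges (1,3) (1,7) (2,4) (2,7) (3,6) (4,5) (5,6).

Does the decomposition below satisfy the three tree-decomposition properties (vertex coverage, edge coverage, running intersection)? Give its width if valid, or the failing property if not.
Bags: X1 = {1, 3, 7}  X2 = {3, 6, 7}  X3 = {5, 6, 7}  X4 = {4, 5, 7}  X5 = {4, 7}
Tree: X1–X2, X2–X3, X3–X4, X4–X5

No — vertex 2 appears in no bag.

A tree decomposition must satisfy three properties: every vertex lies in some bag; for every edge, both endpoints lie together in some bag; and for every vertex, the bags containing it form a connected subtree. Here vertex 2 appears in no bag, so the decomposition is invalid.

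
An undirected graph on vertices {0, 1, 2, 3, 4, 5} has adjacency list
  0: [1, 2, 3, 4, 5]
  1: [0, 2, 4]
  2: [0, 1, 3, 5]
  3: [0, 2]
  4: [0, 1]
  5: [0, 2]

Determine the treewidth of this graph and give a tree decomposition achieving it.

Treewidth 2.
Bags: B1 = {0, 1, 4}  B2 = {0, 1, 2}  B3 = {0, 2, 3}  B4 = {0, 2, 5}
Tree: B1–B2, B2–B3, B2–B4

Every bag has size at most 3, so the width is 3 − 1 = 2 and tw(G) ≤ 2. On the other hand G contains the 3-clique {0, 1, 2}. A clique must lie in a single bag of any decomposition, so no decomposition can have width below 2. Combining the bounds, tw(G) = 2.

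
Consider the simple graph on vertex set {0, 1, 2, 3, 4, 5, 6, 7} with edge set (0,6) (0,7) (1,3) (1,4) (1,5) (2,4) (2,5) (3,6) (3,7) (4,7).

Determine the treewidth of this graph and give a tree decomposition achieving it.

Each bag holds 3 vertices, so the decomposition has width 2, which upper-bounds the treewidth. The edges 5–2–4–1–5 form a cycle, so G is not a tree and its treewidth is at least 2. Combining the bounds, tw(G) = 2.

Treewidth 2.
One such decomposition:
Bags: B1 = {1, 2, 5}  B2 = {1, 2, 4}  B3 = {1, 3, 4}  B4 = {3, 4, 7}  B5 = {3, 6, 7}  B6 = {0, 6, 7}
Tree: B1–B2, B2–B3, B3–B4, B4–B5, B5–B6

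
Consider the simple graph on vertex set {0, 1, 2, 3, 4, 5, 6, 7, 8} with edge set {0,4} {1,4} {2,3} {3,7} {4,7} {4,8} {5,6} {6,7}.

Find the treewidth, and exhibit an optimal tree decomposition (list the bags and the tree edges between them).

Treewidth 1.
One such decomposition:
Bags: B1 = {4, 7}  B2 = {3, 7}  B3 = {4, 8}  B4 = {6, 7}  B5 = {2, 3}  B6 = {1, 4}  B7 = {0, 4}  B8 = {5, 6}
Tree: B1–B2, B1–B3, B2–B4, B2–B5, B3–B6, B3–B7, B4–B8

Each bag holds 2 vertices, so the decomposition has width 1, which upper-bounds the treewidth. Any graph with an edge has treewidth ≥ 1, and G has the edge 4–7. The upper and lower bounds meet at 1, so that is the treewidth.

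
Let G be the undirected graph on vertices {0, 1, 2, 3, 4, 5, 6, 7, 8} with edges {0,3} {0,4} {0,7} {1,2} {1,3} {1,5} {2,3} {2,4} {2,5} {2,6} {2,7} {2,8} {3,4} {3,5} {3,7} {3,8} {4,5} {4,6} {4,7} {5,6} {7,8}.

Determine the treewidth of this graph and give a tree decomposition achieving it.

Treewidth 3.
Bags: B1 = {2, 3, 4, 7}  B2 = {2, 3, 4, 5}  B3 = {2, 3, 7, 8}  B4 = {2, 4, 5, 6}  B5 = {1, 2, 3, 5}  B6 = {0, 3, 4, 7}
Tree: B1–B2, B1–B3, B2–B4, B2–B5, B1–B6

Each bag holds 4 vertices, so the decomposition has width 3, which upper-bounds the treewidth. Conversely, {0, 3, 4, 7} is a clique of size 4, and the vertices of any clique must share a bag in every tree decomposition; so some bag has ≥ 4 vertices and tw(G) ≥ 3. Combining the bounds, tw(G) = 3.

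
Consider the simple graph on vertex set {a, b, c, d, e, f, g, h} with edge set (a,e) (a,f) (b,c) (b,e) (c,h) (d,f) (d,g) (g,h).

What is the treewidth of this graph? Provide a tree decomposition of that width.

Each bag holds 3 vertices, so the decomposition has width 2, which upper-bounds the treewidth. The edges d–f–a–e–b–c–h–g–d form a cycle, so G is not a tree and its treewidth is at least 2. The upper and lower bounds meet at 2, so that is the treewidth.

Treewidth 2.
Bags: B1 = {a, d, f}  B2 = {a, d, e}  B3 = {b, d, e}  B4 = {b, c, d}  B5 = {c, d, h}  B6 = {d, g, h}
Tree: B1–B2, B2–B3, B3–B4, B4–B5, B5–B6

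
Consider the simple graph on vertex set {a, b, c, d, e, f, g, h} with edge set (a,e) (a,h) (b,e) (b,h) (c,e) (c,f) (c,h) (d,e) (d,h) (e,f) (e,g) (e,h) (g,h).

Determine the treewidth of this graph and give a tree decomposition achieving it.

The largest bag has 3 vertices, giving width 2; this decomposition certifies tw(G) ≤ 2. Conversely, {d, e, h} is a clique of size 3, and the vertices of any clique must share a bag in every tree decomposition; so some bag has ≥ 3 vertices and tw(G) ≥ 2. Combining the bounds, tw(G) = 2.

Treewidth 2.
Bags: B1 = {a, e, h}  B2 = {e, g, h}  B3 = {c, e, h}  B4 = {b, e, h}  B5 = {c, e, f}  B6 = {d, e, h}
Tree: B1–B2, B1–B3, B3–B4, B3–B5, B4–B6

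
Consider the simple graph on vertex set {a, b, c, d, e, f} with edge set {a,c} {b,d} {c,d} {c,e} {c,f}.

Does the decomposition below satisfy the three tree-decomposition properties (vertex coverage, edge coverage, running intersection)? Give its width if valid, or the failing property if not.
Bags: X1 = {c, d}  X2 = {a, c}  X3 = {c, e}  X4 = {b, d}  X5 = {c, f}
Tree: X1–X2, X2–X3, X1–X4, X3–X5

Vertex coverage: the bags together contain {a, b, c, d, e, f}, the full vertex set. Edge coverage: each edge of G has both endpoints in at least one bag. Running intersection: for every vertex, the bags containing it form a connected subtree. All three properties hold, so this is a valid tree decomposition of width max|bag| − 1 = 1, and hence tw(G) ≤ 1.

Yes; width 1.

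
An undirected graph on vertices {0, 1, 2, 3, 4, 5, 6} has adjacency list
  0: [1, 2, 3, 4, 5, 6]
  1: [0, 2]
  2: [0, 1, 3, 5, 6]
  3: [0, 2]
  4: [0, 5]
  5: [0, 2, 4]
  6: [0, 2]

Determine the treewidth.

A width-2 tree decomposition is:
Bags: B1 = {0, 2, 5}  B2 = {0, 4, 5}  B3 = {0, 1, 2}  B4 = {0, 2, 3}  B5 = {0, 2, 6}
Tree: B1–B2, B1–B3, B3–B4, B1–B5
Every bag has size at most 3, so the width is 3 − 1 = 2 and tw(G) ≤ 2. Conversely, {0, 1, 2} is a clique of size 3, and the vertices of any clique must share a bag in every tree decomposition; so some bag has ≥ 3 vertices and tw(G) ≥ 2. The upper and lower bounds meet at 2, so that is the treewidth.

2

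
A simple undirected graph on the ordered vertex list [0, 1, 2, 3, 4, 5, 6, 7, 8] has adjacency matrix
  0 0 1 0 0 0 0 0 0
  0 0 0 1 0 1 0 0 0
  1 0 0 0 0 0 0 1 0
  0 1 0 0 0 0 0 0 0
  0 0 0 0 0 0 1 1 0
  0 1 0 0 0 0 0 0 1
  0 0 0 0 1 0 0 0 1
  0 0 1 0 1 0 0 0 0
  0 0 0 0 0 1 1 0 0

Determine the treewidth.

A width-1 tree decomposition is:
Bags: B1 = {1, 3}  B2 = {1, 5}  B3 = {5, 8}  B4 = {6, 8}  B5 = {4, 6}  B6 = {4, 7}  B7 = {2, 7}  B8 = {0, 2}
Tree: B1–B2, B2–B3, B3–B4, B4–B5, B5–B6, B6–B7, B7–B8
Every bag has size at most 2, so the width is 2 − 1 = 1 and tw(G) ≤ 1. G has an edge, so its treewidth is at least 1. Combining the bounds, tw(G) = 1.

1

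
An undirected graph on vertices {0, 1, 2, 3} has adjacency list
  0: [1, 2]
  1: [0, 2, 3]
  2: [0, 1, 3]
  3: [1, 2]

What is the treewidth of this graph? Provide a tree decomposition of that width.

Treewidth 2.
One such decomposition:
Bags: B1 = {0, 1, 2}  B2 = {1, 2, 3}
Tree: B1–B2

Each bag holds 3 vertices, so the decomposition has width 2, which upper-bounds the treewidth. On the other hand G contains the 3-clique {0, 1, 2}. A clique must lie in a single bag of any decomposition, so no decomposition can have width below 2. Hence tw(G) = 2 exactly.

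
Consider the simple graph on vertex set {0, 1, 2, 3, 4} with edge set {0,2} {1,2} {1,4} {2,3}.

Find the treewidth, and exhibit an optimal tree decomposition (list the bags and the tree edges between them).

Each bag holds 2 vertices, so the decomposition has width 1, which upper-bounds the treewidth. Any graph with an edge has treewidth ≥ 1, and G has the edge 2–1. Therefore the treewidth is 1.

Treewidth 1.
One optimal decomposition is:
Bags: B1 = {1, 2}  B2 = {0, 2}  B3 = {1, 4}  B4 = {2, 3}
Tree: B1–B2, B1–B3, B1–B4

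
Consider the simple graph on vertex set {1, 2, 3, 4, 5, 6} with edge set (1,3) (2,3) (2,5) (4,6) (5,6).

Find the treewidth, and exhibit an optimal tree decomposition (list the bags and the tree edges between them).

Treewidth 1.
Bags: B1 = {1, 3}  B2 = {2, 3}  B3 = {2, 5}  B4 = {5, 6}  B5 = {4, 6}
Tree: B1–B2, B2–B3, B3–B4, B4–B5

The largest bag has 2 vertices, giving width 1; this decomposition certifies tw(G) ≤ 1. G has an edge, so its treewidth is at least 1. The upper and lower bounds meet at 1, so that is the treewidth.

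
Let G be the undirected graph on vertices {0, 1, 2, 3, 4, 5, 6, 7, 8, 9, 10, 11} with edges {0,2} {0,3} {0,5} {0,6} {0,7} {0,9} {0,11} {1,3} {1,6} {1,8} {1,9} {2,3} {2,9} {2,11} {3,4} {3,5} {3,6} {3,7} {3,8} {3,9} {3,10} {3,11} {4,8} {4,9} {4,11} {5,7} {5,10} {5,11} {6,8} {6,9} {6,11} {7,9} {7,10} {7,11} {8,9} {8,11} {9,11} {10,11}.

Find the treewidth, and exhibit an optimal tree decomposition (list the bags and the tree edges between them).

Treewidth 4.
Bags: B1 = {0, 3, 5, 7, 11}  B2 = {0, 3, 7, 9, 11}  B3 = {0, 2, 3, 9, 11}  B4 = {0, 3, 6, 9, 11}  B5 = {3, 6, 8, 9, 11}  B6 = {1, 3, 6, 8, 9}  B7 = {3, 4, 8, 9, 11}  B8 = {3, 5, 7, 10, 11}
Tree: B1–B2, B2–B3, B3–B4, B4–B5, B5–B6, B5–B7, B1–B8

The largest bag has 5 vertices, giving width 4; this decomposition certifies tw(G) ≤ 4. For the lower bound, the 5 vertices {1, 3, 6, 8, 9} are pairwise adjacent, and any tree decomposition puts a clique entirely inside one bag — forcing width ≥ 4. Therefore the treewidth is 4.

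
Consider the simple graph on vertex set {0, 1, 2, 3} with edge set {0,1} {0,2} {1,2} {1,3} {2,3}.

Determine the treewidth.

A width-2 tree decomposition is:
Bags: B1 = {0, 1, 2}  B2 = {1, 2, 3}
Tree: B1–B2
Every bag has size at most 3, so the width is 3 − 1 = 2 and tw(G) ≤ 2. For the lower bound, the 3 vertices {0, 1, 2} are pairwise adjacent, and any tree decomposition puts a clique entirely inside one bag — forcing width ≥ 2. Therefore the treewidth is 2.

2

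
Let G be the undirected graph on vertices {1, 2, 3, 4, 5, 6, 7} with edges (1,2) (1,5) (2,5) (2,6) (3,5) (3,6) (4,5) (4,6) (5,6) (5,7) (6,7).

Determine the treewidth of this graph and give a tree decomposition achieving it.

Treewidth 2.
One such decomposition:
Bags: B1 = {3, 5, 6}  B2 = {4, 5, 6}  B3 = {5, 6, 7}  B4 = {2, 5, 6}  B5 = {1, 2, 5}
Tree: B1–B2, B1–B3, B1–B4, B4–B5

Each bag holds 3 vertices, so the decomposition has width 2, which upper-bounds the treewidth. For the lower bound, the 3 vertices {1, 2, 5} are pairwise adjacent, and any tree decomposition puts a clique entirely inside one bag — forcing width ≥ 2. The upper and lower bounds meet at 2, so that is the treewidth.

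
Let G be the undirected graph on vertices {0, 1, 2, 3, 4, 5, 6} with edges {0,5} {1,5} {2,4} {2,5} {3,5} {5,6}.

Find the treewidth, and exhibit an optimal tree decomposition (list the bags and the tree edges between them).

The largest bag has 2 vertices, giving width 1; this decomposition certifies tw(G) ≤ 1. Any graph with an edge has treewidth ≥ 1, and G has the edge 5–1. Hence tw(G) = 1 exactly.

Treewidth 1.
Bags: B1 = {1, 5}  B2 = {5, 6}  B3 = {0, 5}  B4 = {2, 5}  B5 = {3, 5}  B6 = {2, 4}
Tree: B1–B2, B1–B3, B2–B4, B2–B5, B4–B6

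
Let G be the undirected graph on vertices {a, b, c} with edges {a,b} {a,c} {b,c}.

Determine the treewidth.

2

A width-2 tree decomposition is:
Bags: B1 = {a, b, c}
Tree: (single bag)
With just one bag of size 3, the width is 3 − 1 = 2, so tw(G) ≤ 2. Conversely, {a, b, c} is a clique of size 3, and the vertices of any clique must share a bag in every tree decomposition; so some bag has ≥ 3 vertices and tw(G) ≥ 2. Hence tw(G) = 2 exactly.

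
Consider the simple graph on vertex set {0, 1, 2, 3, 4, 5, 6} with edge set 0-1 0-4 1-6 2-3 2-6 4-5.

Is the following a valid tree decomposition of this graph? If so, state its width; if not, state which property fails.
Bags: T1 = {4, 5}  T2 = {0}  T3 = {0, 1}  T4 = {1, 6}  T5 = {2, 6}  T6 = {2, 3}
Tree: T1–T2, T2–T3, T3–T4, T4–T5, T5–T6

A tree decomposition must satisfy three properties: every vertex lies in some bag; for every edge, both endpoints lie together in some bag; and for every vertex, the bags containing it form a connected subtree. Here edge (4,0) lies in no bag, so the decomposition is invalid.

No — edge (4,0) lies in no bag.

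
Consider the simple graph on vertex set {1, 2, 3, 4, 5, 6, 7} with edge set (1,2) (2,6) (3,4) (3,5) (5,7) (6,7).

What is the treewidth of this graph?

1

A width-1 tree decomposition is:
Bags: B1 = {1, 2}  B2 = {2, 6}  B3 = {6, 7}  B4 = {5, 7}  B5 = {3, 5}  B6 = {3, 4}
Tree: B1–B2, B2–B3, B3–B4, B4–B5, B5–B6
Each bag holds 2 vertices, so the decomposition has width 1, which upper-bounds the treewidth. Any graph with an edge has treewidth ≥ 1, and G has the edge 1–2. Combining the bounds, tw(G) = 1.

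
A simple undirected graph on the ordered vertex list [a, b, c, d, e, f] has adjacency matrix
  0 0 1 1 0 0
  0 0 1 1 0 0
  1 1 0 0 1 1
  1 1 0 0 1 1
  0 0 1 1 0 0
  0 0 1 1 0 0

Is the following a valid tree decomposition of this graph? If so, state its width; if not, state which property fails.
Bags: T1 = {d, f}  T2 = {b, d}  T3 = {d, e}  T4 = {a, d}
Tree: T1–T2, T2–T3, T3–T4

A tree decomposition must satisfy three properties: every vertex lies in some bag; for every edge, both endpoints lie together in some bag; and for every vertex, the bags containing it form a connected subtree. Here vertex c appears in no bag, so the decomposition is invalid.

No — vertex c appears in no bag.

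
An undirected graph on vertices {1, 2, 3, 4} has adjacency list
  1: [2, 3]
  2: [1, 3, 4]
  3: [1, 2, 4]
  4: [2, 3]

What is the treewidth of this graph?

2

A width-2 tree decomposition is:
Bags: B1 = {1, 2, 3}  B2 = {2, 3, 4}
Tree: B1–B2
Every bag has size at most 3, so the width is 3 − 1 = 2 and tw(G) ≤ 2. On the other hand G contains the 3-clique {1, 2, 3}. A clique must lie in a single bag of any decomposition, so no decomposition can have width below 2. Combining the bounds, tw(G) = 2.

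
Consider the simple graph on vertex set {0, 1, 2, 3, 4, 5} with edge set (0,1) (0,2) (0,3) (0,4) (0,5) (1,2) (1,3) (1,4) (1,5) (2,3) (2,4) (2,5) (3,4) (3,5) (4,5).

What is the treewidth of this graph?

A width-5 tree decomposition is:
Bags: B1 = {0, 1, 2, 3, 4, 5}
Tree: (single bag)
With just one bag of size 6, the width is 6 − 1 = 5, so tw(G) ≤ 5. For the lower bound, the 6 vertices {0, 1, 2, 3, 4, 5} are pairwise adjacent, and any tree decomposition puts a clique entirely inside one bag — forcing width ≥ 5. Hence tw(G) = 5 exactly.

5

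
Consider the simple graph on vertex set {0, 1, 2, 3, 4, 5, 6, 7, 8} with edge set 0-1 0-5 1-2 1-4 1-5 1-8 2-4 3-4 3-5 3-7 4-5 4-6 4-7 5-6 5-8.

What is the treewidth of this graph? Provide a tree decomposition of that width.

Treewidth 2.
One optimal decomposition is:
Bags: B1 = {1, 4, 5}  B2 = {3, 4, 5}  B3 = {0, 1, 5}  B4 = {4, 5, 6}  B5 = {1, 5, 8}  B6 = {3, 4, 7}  B7 = {1, 2, 4}
Tree: B1–B2, B1–B3, B1–B4, B3–B5, B2–B6, B1–B7

Each bag holds 3 vertices, so the decomposition has width 2, which upper-bounds the treewidth. On the other hand G contains the 3-clique {0, 1, 5}. A clique must lie in a single bag of any decomposition, so no decomposition can have width below 2. Therefore the treewidth is 2.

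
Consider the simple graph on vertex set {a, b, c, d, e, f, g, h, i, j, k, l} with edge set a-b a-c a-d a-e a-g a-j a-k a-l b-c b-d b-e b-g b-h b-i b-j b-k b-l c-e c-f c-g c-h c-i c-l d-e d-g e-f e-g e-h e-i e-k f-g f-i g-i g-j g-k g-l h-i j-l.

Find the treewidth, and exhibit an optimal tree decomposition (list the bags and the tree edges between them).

Every bag has size at most 5, so the width is 5 − 1 = 4 and tw(G) ≤ 4. Conversely, {c, e, f, g, i} is a clique of size 5, and the vertices of any clique must share a bag in every tree decomposition; so some bag has ≥ 5 vertices and tw(G) ≥ 4. Hence tw(G) = 4 exactly.

Treewidth 4.
One such decomposition:
Bags: B1 = {b, c, e, g, i}  B2 = {a, b, c, e, g}  B3 = {a, b, d, e, g}  B4 = {a, b, c, g, l}  B5 = {b, c, e, h, i}  B6 = {a, b, g, j, l}  B7 = {c, e, f, g, i}  B8 = {a, b, e, g, k}
Tree: B1–B2, B2–B3, B2–B4, B1–B5, B4–B6, B1–B7, B2–B8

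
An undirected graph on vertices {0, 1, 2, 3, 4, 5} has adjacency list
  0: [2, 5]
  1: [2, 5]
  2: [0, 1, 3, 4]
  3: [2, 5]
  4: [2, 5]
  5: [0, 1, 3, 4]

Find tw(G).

A width-2 tree decomposition is:
Bags: B1 = {2, 3, 5}  B2 = {2, 4, 5}  B3 = {0, 2, 5}  B4 = {1, 2, 5}
Tree: B1–B2, B2–B3, B3–B4
Each bag holds 3 vertices, so the decomposition has width 2, which upper-bounds the treewidth. Since 3–5–4–2–3 is a cycle in G, G is not acyclic. Forests are exactly the graphs of treewidth ≤ 1, so tw(G) ≥ 2. Combining the bounds, tw(G) = 2.

2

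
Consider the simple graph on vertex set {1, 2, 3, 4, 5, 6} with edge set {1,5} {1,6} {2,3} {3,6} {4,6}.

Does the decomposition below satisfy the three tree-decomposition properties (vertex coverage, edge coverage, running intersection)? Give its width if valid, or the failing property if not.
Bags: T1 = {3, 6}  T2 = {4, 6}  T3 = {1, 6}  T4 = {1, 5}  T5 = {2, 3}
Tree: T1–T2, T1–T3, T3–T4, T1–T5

Yes; width 1.

Checking the three conditions: (i) the bags cover all of {1, 2, 3, 4, 5, 6}; (ii) for each edge, some bag contains both endpoints; (iii) the bags containing any fixed vertex form a subtree. All hold, so the decomposition is valid with width 2 − 1 = 1.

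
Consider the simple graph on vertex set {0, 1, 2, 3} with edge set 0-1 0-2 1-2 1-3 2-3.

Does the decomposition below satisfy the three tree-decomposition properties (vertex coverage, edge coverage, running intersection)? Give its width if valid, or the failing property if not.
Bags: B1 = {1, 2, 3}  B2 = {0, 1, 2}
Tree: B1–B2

Yes; width 2.

Vertex coverage: the bags together contain {0, 1, 2, 3}, the full vertex set. Edge coverage: each edge of G has both endpoints in at least one bag. Running intersection: for every vertex, the bags containing it form a connected subtree. All three properties hold, so this is a valid tree decomposition of width max|bag| − 1 = 2, and hence tw(G) ≤ 2.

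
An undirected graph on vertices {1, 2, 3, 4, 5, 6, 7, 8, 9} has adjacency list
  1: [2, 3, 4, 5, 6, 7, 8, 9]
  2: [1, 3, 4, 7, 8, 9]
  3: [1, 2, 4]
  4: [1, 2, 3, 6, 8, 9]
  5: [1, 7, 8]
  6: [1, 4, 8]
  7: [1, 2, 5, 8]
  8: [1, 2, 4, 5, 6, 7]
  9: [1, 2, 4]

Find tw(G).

A width-3 tree decomposition is:
Bags: B1 = {1, 2, 4, 8}  B2 = {1, 2, 4, 9}  B3 = {1, 4, 6, 8}  B4 = {1, 2, 7, 8}  B5 = {1, 5, 7, 8}  B6 = {1, 2, 3, 4}
Tree: B1–B2, B1–B3, B1–B4, B4–B5, B2–B6
The largest bag has 4 vertices, giving width 3; this decomposition certifies tw(G) ≤ 3. For the lower bound, the 4 vertices {1, 2, 4, 8} are pairwise adjacent, and any tree decomposition puts a clique entirely inside one bag — forcing width ≥ 3. Combining the bounds, tw(G) = 3.

3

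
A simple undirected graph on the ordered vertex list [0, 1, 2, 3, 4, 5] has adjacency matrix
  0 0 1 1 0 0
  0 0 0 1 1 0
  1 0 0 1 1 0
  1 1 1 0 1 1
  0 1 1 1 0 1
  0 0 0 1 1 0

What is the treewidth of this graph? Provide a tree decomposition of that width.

Every bag has size at most 3, so the width is 3 − 1 = 2 and tw(G) ≤ 2. For the lower bound, the 3 vertices {0, 2, 3} are pairwise adjacent, and any tree decomposition puts a clique entirely inside one bag — forcing width ≥ 2. The upper and lower bounds meet at 2, so that is the treewidth.

Treewidth 2.
One such decomposition:
Bags: B1 = {2, 3, 4}  B2 = {3, 4, 5}  B3 = {0, 2, 3}  B4 = {1, 3, 4}
Tree: B1–B2, B1–B3, B1–B4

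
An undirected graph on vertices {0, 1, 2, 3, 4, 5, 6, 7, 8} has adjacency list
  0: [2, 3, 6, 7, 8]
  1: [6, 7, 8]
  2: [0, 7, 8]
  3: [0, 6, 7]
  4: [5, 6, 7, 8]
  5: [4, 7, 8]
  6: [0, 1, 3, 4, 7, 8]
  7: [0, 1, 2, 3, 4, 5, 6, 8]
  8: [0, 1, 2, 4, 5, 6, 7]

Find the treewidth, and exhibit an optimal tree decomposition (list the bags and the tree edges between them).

The largest bag has 4 vertices, giving width 3; this decomposition certifies tw(G) ≤ 3. For the lower bound, the 4 vertices {0, 2, 7, 8} are pairwise adjacent, and any tree decomposition puts a clique entirely inside one bag — forcing width ≥ 3. Combining the bounds, tw(G) = 3.

Treewidth 3.
One such decomposition:
Bags: B1 = {0, 6, 7, 8}  B2 = {0, 3, 6, 7}  B3 = {0, 2, 7, 8}  B4 = {1, 6, 7, 8}  B5 = {4, 6, 7, 8}  B6 = {4, 5, 7, 8}
Tree: B1–B2, B1–B3, B1–B4, B4–B5, B5–B6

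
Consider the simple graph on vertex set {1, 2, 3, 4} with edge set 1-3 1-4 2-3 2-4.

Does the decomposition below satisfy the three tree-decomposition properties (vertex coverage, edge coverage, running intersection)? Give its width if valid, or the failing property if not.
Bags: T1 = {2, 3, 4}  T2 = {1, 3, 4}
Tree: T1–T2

Yes; width 2.

Checking the three conditions: (i) the bags cover all of {1, 2, 3, 4}; (ii) for each edge, some bag contains both endpoints; (iii) the bags containing any fixed vertex form a subtree. All hold, so the decomposition is valid with width 3 − 1 = 2.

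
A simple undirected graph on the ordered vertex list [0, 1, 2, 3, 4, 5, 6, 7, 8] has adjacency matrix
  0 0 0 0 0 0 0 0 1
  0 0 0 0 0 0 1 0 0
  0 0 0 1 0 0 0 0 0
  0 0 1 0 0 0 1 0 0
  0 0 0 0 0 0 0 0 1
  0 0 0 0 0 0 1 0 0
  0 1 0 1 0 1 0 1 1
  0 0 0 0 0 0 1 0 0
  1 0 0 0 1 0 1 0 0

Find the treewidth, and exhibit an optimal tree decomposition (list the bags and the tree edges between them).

Treewidth 1.
One such decomposition:
Bags: B1 = {6, 8}  B2 = {4, 8}  B3 = {3, 6}  B4 = {1, 6}  B5 = {0, 8}  B6 = {2, 3}  B7 = {5, 6}  B8 = {6, 7}
Tree: B1–B2, B1–B3, B3–B4, B2–B5, B3–B6, B1–B7, B1–B8

Each bag holds 2 vertices, so the decomposition has width 1, which upper-bounds the treewidth. Any graph with an edge has treewidth ≥ 1, and G has the edge 8–6. Combining the bounds, tw(G) = 1.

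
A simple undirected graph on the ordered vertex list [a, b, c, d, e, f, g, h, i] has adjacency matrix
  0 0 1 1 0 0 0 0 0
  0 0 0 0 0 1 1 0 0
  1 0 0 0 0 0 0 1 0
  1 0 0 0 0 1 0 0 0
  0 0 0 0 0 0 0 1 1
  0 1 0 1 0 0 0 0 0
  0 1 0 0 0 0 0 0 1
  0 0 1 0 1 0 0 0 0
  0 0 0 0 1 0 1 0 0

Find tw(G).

2

A width-2 tree decomposition is:
Bags: B1 = {a, d, f}  B2 = {a, b, f}  B3 = {a, b, g}  B4 = {a, g, i}  B5 = {a, e, i}  B6 = {a, e, h}  B7 = {a, c, h}
Tree: B1–B2, B2–B3, B3–B4, B4–B5, B5–B6, B6–B7
The largest bag has 3 vertices, giving width 2; this decomposition certifies tw(G) ≤ 2. The edges a–d–f–b–g–i–e–h–c–a form a cycle, so G is not a tree and its treewidth is at least 2. Therefore the treewidth is 2.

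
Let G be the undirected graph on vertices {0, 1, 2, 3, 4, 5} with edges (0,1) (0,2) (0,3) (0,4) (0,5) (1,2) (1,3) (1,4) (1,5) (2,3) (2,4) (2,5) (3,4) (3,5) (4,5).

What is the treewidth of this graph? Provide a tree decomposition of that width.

Treewidth 5.
Bags: B1 = {0, 1, 2, 3, 4, 5}
Tree: (single bag)

With just one bag of size 6, the width is 6 − 1 = 5, so tw(G) ≤ 5. Conversely, {0, 1, 2, 3, 4, 5} is a clique of size 6, and the vertices of any clique must share a bag in every tree decomposition; so some bag has ≥ 6 vertices and tw(G) ≥ 5. Therefore the treewidth is 5.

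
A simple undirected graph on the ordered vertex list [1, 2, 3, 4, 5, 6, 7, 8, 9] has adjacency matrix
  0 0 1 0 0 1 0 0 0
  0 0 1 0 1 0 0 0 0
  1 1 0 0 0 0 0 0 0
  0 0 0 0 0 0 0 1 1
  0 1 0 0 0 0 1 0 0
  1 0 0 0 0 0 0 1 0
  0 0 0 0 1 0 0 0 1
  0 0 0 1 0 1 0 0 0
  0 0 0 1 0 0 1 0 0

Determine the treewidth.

2

A width-2 tree decomposition is:
Bags: B1 = {2, 3, 5}  B2 = {1, 3, 5}  B3 = {1, 5, 6}  B4 = {5, 6, 8}  B5 = {4, 5, 8}  B6 = {4, 5, 9}  B7 = {5, 7, 9}
Tree: B1–B2, B2–B3, B3–B4, B4–B5, B5–B6, B6–B7
The largest bag has 3 vertices, giving width 2; this decomposition certifies tw(G) ≤ 2. Since 5–2–3–1–6–8–4–9–7–5 is a cycle in G, G is not acyclic. Forests are exactly the graphs of treewidth ≤ 1, so tw(G) ≥ 2. Therefore the treewidth is 2.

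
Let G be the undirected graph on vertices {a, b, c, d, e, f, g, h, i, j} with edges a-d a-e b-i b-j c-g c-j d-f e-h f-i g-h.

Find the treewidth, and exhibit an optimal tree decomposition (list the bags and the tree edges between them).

Each bag holds 3 vertices, so the decomposition has width 2, which upper-bounds the treewidth. Since a–d–f–i–b–j–c–g–h–e–a is a cycle in G, G is not acyclic. Forests are exactly the graphs of treewidth ≤ 1, so tw(G) ≥ 2. Hence tw(G) = 2 exactly.

Treewidth 2.
Bags: B1 = {a, d, f}  B2 = {a, f, i}  B3 = {a, b, i}  B4 = {a, b, j}  B5 = {a, c, j}  B6 = {a, c, g}  B7 = {a, g, h}  B8 = {a, e, h}
Tree: B1–B2, B2–B3, B3–B4, B4–B5, B5–B6, B6–B7, B7–B8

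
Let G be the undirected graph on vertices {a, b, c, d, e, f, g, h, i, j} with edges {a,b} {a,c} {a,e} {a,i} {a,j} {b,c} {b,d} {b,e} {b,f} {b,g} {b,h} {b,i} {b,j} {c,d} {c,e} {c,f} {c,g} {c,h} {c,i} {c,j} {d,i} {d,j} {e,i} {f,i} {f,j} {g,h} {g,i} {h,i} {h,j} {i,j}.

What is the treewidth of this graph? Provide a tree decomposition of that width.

Each bag holds 5 vertices, so the decomposition has width 4, which upper-bounds the treewidth. Conversely, {b, c, g, h, i} is a clique of size 5, and the vertices of any clique must share a bag in every tree decomposition; so some bag has ≥ 5 vertices and tw(G) ≥ 4. The upper and lower bounds meet at 4, so that is the treewidth.

Treewidth 4.
One such decomposition:
Bags: B1 = {b, c, h, i, j}  B2 = {b, c, f, i, j}  B3 = {b, c, d, i, j}  B4 = {b, c, g, h, i}  B5 = {a, b, c, i, j}  B6 = {a, b, c, e, i}
Tree: B1–B2, B2–B3, B1–B4, B2–B5, B5–B6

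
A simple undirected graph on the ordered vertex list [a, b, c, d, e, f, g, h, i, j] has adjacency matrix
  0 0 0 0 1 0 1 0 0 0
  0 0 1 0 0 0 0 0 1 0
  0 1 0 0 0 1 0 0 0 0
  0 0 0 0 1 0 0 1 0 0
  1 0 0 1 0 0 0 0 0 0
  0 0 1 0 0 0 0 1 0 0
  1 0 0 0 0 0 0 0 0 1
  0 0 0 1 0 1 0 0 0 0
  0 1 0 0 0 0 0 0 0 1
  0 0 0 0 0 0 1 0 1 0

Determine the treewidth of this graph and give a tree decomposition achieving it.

Treewidth 2.
Bags: B1 = {g, i, j}  B2 = {b, g, i}  B3 = {b, c, g}  B4 = {c, f, g}  B5 = {f, g, h}  B6 = {d, g, h}  B7 = {d, e, g}  B8 = {a, e, g}
Tree: B1–B2, B2–B3, B3–B4, B4–B5, B5–B6, B6–B7, B7–B8

Every bag has size at most 3, so the width is 3 − 1 = 2 and tw(G) ≤ 2. The edges g–j–i–b–c–f–h–d–e–a–g form a cycle, so G is not a tree and its treewidth is at least 2. Hence tw(G) = 2 exactly.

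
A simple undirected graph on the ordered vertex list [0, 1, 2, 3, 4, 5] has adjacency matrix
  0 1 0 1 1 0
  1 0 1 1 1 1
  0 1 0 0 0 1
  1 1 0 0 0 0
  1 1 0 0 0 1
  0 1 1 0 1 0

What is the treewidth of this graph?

2

A width-2 tree decomposition is:
Bags: B1 = {1, 4, 5}  B2 = {0, 1, 4}  B3 = {1, 2, 5}  B4 = {0, 1, 3}
Tree: B1–B2, B1–B3, B2–B4
The largest bag has 3 vertices, giving width 2; this decomposition certifies tw(G) ≤ 2. For the lower bound, the 3 vertices {0, 1, 3} are pairwise adjacent, and any tree decomposition puts a clique entirely inside one bag — forcing width ≥ 2. Combining the bounds, tw(G) = 2.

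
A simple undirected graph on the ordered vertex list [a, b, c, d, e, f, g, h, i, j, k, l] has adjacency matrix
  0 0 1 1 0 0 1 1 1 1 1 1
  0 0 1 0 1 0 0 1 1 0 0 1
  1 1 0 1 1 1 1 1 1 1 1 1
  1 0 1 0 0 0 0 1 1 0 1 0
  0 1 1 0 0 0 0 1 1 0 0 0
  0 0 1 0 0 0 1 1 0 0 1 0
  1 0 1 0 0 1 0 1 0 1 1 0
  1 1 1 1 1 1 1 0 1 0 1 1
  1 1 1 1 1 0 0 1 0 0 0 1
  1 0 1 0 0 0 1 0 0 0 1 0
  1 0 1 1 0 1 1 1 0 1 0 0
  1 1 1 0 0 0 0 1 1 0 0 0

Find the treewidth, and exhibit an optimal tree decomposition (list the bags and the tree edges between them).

Treewidth 4.
One optimal decomposition is:
Bags: B1 = {a, c, d, h, k}  B2 = {a, c, g, h, k}  B3 = {a, c, d, h, i}  B4 = {c, f, g, h, k}  B5 = {a, c, h, i, l}  B6 = {a, c, g, j, k}  B7 = {b, c, h, i, l}  B8 = {b, c, e, h, i}
Tree: B1–B2, B1–B3, B2–B4, B3–B5, B2–B6, B5–B7, B7–B8

The largest bag has 5 vertices, giving width 4; this decomposition certifies tw(G) ≤ 4. For the lower bound, the 5 vertices {a, c, g, j, k} are pairwise adjacent, and any tree decomposition puts a clique entirely inside one bag — forcing width ≥ 4. Combining the bounds, tw(G) = 4.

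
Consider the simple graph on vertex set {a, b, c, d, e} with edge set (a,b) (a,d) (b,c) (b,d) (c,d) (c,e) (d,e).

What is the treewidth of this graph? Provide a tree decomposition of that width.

Treewidth 2.
One such decomposition:
Bags: B1 = {c, d, e}  B2 = {b, c, d}  B3 = {a, b, d}
Tree: B1–B2, B2–B3

Every bag has size at most 3, so the width is 3 − 1 = 2 and tw(G) ≤ 2. On the other hand G contains the 3-clique {c, d, e}. A clique must lie in a single bag of any decomposition, so no decomposition can have width below 2. Therefore the treewidth is 2.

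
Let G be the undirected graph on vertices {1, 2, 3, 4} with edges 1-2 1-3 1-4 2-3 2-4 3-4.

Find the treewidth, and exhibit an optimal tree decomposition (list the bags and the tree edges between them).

With just one bag of size 4, the width is 4 − 1 = 3, so tw(G) ≤ 3. Conversely, {1, 2, 3, 4} is a clique of size 4, and the vertices of any clique must share a bag in every tree decomposition; so some bag has ≥ 4 vertices and tw(G) ≥ 3. Combining the bounds, tw(G) = 3.

Treewidth 3.
One such decomposition:
Bags: B1 = {1, 2, 3, 4}
Tree: (single bag)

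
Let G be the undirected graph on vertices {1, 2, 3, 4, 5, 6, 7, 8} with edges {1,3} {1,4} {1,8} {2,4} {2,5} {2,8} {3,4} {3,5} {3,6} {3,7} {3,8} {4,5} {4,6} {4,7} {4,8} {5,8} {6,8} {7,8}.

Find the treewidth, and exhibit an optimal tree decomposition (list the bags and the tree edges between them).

Treewidth 3.
Bags: B1 = {1, 3, 4, 8}  B2 = {3, 4, 7, 8}  B3 = {3, 4, 5, 8}  B4 = {2, 4, 5, 8}  B5 = {3, 4, 6, 8}
Tree: B1–B2, B2–B3, B3–B4, B2–B5

Every bag has size at most 4, so the width is 4 − 1 = 3 and tw(G) ≤ 3. On the other hand G contains the 4-clique {2, 4, 5, 8}. A clique must lie in a single bag of any decomposition, so no decomposition can have width below 3. Hence tw(G) = 3 exactly.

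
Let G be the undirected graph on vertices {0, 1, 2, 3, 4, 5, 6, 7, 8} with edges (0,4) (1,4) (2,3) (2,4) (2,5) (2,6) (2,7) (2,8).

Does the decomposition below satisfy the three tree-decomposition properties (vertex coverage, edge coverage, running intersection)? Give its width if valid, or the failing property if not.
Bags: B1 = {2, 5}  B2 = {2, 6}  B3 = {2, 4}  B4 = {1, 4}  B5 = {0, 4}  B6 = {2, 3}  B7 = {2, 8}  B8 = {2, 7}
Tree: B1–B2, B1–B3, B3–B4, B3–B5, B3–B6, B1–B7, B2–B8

Yes; width 1.

Vertex coverage: the bags together contain {0, 1, 2, 3, 4, 5, 6, 7, 8}, the full vertex set. Edge coverage: each edge of G has both endpoints in at least one bag. Running intersection: for every vertex, the bags containing it form a connected subtree. All three properties hold, so this is a valid tree decomposition of width max|bag| − 1 = 1, and hence tw(G) ≤ 1.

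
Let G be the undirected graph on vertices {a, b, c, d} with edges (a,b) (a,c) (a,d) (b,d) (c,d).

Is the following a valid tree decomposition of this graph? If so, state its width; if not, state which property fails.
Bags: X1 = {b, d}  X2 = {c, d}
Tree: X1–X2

No — vertex a appears in no bag.

A tree decomposition must satisfy three properties: every vertex lies in some bag; for every edge, both endpoints lie together in some bag; and for every vertex, the bags containing it form a connected subtree. Here vertex a appears in no bag, so the decomposition is invalid.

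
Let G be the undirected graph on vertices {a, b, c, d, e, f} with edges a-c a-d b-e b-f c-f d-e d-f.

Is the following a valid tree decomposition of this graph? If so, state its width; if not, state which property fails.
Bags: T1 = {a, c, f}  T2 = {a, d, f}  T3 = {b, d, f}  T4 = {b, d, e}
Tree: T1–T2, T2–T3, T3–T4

Checking the three conditions: (i) the bags cover all of {a, b, c, d, e, f}; (ii) for each edge, some bag contains both endpoints; (iii) the bags containing any fixed vertex form a subtree. All hold, so the decomposition is valid with width 3 − 1 = 2.

Yes; width 2.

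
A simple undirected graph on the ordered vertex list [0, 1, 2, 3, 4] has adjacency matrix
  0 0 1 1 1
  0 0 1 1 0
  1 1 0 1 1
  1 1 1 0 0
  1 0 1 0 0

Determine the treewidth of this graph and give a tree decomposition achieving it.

Treewidth 2.
Bags: B1 = {0, 2, 4}  B2 = {0, 2, 3}  B3 = {1, 2, 3}
Tree: B1–B2, B2–B3

The largest bag has 3 vertices, giving width 2; this decomposition certifies tw(G) ≤ 2. On the other hand G contains the 3-clique {0, 2, 3}. A clique must lie in a single bag of any decomposition, so no decomposition can have width below 2. Therefore the treewidth is 2.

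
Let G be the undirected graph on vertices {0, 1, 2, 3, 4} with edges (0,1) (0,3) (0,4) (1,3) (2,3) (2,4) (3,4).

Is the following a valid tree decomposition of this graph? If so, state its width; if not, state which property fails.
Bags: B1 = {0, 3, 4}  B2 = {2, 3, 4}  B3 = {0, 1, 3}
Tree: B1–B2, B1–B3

Yes; width 2.

Every vertex of G appears in some bag (union = {0, 1, 2, 3, 4}); every edge is covered by a bag; and for each vertex v the set of bags containing v is connected in the bag tree. The decomposition is therefore valid. The largest bag has 3 vertices, so the width is 2.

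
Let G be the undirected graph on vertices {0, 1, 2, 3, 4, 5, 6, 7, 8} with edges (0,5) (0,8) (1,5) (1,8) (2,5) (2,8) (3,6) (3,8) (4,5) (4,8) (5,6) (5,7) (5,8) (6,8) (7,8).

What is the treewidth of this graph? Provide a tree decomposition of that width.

Treewidth 2.
One optimal decomposition is:
Bags: B1 = {5, 7, 8}  B2 = {4, 5, 8}  B3 = {5, 6, 8}  B4 = {0, 5, 8}  B5 = {1, 5, 8}  B6 = {2, 5, 8}  B7 = {3, 6, 8}
Tree: B1–B2, B1–B3, B1–B4, B1–B5, B4–B6, B3–B7

Every bag has size at most 3, so the width is 3 − 1 = 2 and tw(G) ≤ 2. On the other hand G contains the 3-clique {3, 6, 8}. A clique must lie in a single bag of any decomposition, so no decomposition can have width below 2. Therefore the treewidth is 2.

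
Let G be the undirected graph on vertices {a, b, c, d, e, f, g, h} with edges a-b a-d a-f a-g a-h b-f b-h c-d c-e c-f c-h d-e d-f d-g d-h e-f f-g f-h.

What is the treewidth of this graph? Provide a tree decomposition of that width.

Every bag has size at most 4, so the width is 4 − 1 = 3 and tw(G) ≤ 3. On the other hand G contains the 4-clique {a, d, f, g}. A clique must lie in a single bag of any decomposition, so no decomposition can have width below 3. The upper and lower bounds meet at 3, so that is the treewidth.

Treewidth 3.
One optimal decomposition is:
Bags: B1 = {a, d, f, h}  B2 = {a, d, f, g}  B3 = {c, d, f, h}  B4 = {a, b, f, h}  B5 = {c, d, e, f}
Tree: B1–B2, B1–B3, B1–B4, B3–B5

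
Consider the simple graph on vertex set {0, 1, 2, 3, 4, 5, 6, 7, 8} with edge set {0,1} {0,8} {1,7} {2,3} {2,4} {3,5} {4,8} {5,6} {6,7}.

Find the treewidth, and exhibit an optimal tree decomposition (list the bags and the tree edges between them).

The largest bag has 3 vertices, giving width 2; this decomposition certifies tw(G) ≤ 2. For the lower bound, G contains the cycle 2–3–5–6–7–1–0–8–4–2, so G is not a forest; only forests have treewidth ≤ 1, hence tw(G) ≥ 2. Combining the bounds, tw(G) = 2.

Treewidth 2.
Bags: B1 = {2, 3, 5}  B2 = {2, 5, 6}  B3 = {2, 6, 7}  B4 = {1, 2, 7}  B5 = {0, 1, 2}  B6 = {0, 2, 8}  B7 = {2, 4, 8}
Tree: B1–B2, B2–B3, B3–B4, B4–B5, B5–B6, B6–B7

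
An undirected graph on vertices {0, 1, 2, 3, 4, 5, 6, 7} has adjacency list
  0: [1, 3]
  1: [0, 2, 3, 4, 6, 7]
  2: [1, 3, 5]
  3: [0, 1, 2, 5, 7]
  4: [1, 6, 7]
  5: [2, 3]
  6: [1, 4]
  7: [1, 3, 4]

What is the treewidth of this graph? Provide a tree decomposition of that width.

Treewidth 2.
One optimal decomposition is:
Bags: B1 = {1, 2, 3}  B2 = {1, 3, 7}  B3 = {1, 4, 7}  B4 = {0, 1, 3}  B5 = {1, 4, 6}  B6 = {2, 3, 5}
Tree: B1–B2, B2–B3, B1–B4, B3–B5, B1–B6

The largest bag has 3 vertices, giving width 2; this decomposition certifies tw(G) ≤ 2. Conversely, {0, 1, 3} is a clique of size 3, and the vertices of any clique must share a bag in every tree decomposition; so some bag has ≥ 3 vertices and tw(G) ≥ 2. Therefore the treewidth is 2.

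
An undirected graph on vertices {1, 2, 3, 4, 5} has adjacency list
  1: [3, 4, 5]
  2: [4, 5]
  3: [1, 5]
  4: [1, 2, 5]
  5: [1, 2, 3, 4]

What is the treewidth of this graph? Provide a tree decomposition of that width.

Every bag has size at most 3, so the width is 3 − 1 = 2 and tw(G) ≤ 2. Conversely, {1, 3, 5} is a clique of size 3, and the vertices of any clique must share a bag in every tree decomposition; so some bag has ≥ 3 vertices and tw(G) ≥ 2. Therefore the treewidth is 2.

Treewidth 2.
Bags: B1 = {1, 4, 5}  B2 = {2, 4, 5}  B3 = {1, 3, 5}
Tree: B1–B2, B1–B3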